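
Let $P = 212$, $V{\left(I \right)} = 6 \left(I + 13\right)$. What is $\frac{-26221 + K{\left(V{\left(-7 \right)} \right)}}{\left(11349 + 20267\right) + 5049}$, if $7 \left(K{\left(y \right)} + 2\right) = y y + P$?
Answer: $- \frac{182053}{256655} \approx -0.70933$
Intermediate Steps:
$V{\left(I \right)} = 78 + 6 I$ ($V{\left(I \right)} = 6 \left(13 + I\right) = 78 + 6 I$)
$K{\left(y \right)} = \frac{198}{7} + \frac{y^{2}}{7}$ ($K{\left(y \right)} = -2 + \frac{y y + 212}{7} = -2 + \frac{y^{2} + 212}{7} = -2 + \frac{212 + y^{2}}{7} = -2 + \left(\frac{212}{7} + \frac{y^{2}}{7}\right) = \frac{198}{7} + \frac{y^{2}}{7}$)
$\frac{-26221 + K{\left(V{\left(-7 \right)} \right)}}{\left(11349 + 20267\right) + 5049} = \frac{-26221 + \left(\frac{198}{7} + \frac{\left(78 + 6 \left(-7\right)\right)^{2}}{7}\right)}{\left(11349 + 20267\right) + 5049} = \frac{-26221 + \left(\frac{198}{7} + \frac{\left(78 - 42\right)^{2}}{7}\right)}{31616 + 5049} = \frac{-26221 + \left(\frac{198}{7} + \frac{36^{2}}{7}\right)}{36665} = \left(-26221 + \left(\frac{198}{7} + \frac{1}{7} \cdot 1296\right)\right) \frac{1}{36665} = \left(-26221 + \left(\frac{198}{7} + \frac{1296}{7}\right)\right) \frac{1}{36665} = \left(-26221 + \frac{1494}{7}\right) \frac{1}{36665} = \left(- \frac{182053}{7}\right) \frac{1}{36665} = - \frac{182053}{256655}$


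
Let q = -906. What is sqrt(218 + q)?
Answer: 4*I*sqrt(43) ≈ 26.23*I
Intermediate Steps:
sqrt(218 + q) = sqrt(218 - 906) = sqrt(-688) = 4*I*sqrt(43)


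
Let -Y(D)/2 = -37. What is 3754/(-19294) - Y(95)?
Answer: -715755/9647 ≈ -74.195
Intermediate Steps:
Y(D) = 74 (Y(D) = -2*(-37) = 74)
3754/(-19294) - Y(95) = 3754/(-19294) - 1*74 = 3754*(-1/19294) - 74 = -1877/9647 - 74 = -715755/9647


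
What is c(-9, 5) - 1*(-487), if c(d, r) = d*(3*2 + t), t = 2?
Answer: 415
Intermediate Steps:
c(d, r) = 8*d (c(d, r) = d*(3*2 + 2) = d*(6 + 2) = d*8 = 8*d)
c(-9, 5) - 1*(-487) = 8*(-9) - 1*(-487) = -72 + 487 = 415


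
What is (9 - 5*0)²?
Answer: 81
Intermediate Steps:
(9 - 5*0)² = (9 + 0)² = 9² = 81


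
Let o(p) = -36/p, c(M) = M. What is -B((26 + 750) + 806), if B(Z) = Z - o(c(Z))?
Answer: -1251380/791 ≈ -1582.0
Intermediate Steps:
B(Z) = Z + 36/Z (B(Z) = Z - (-36)/Z = Z + 36/Z)
-B((26 + 750) + 806) = -(((26 + 750) + 806) + 36/((26 + 750) + 806)) = -((776 + 806) + 36/(776 + 806)) = -(1582 + 36/1582) = -(1582 + 36*(1/1582)) = -(1582 + 18/791) = -1*1251380/791 = -1251380/791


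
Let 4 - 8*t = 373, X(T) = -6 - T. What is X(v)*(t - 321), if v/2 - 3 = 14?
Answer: 14685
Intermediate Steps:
v = 34 (v = 6 + 2*14 = 6 + 28 = 34)
t = -369/8 (t = 1/2 - 1/8*373 = 1/2 - 373/8 = -369/8 ≈ -46.125)
X(v)*(t - 321) = (-6 - 1*34)*(-369/8 - 321) = (-6 - 34)*(-2937/8) = -40*(-2937/8) = 14685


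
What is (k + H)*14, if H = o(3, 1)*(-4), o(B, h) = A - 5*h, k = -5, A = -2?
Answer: 322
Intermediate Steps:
o(B, h) = -2 - 5*h
H = 28 (H = (-2 - 5*1)*(-4) = (-2 - 5)*(-4) = -7*(-4) = 28)
(k + H)*14 = (-5 + 28)*14 = 23*14 = 322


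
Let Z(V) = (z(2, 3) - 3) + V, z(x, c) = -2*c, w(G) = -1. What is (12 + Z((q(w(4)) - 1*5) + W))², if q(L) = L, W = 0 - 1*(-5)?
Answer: 4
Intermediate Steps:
W = 5 (W = 0 + 5 = 5)
Z(V) = -9 + V (Z(V) = (-2*3 - 3) + V = (-6 - 3) + V = -9 + V)
(12 + Z((q(w(4)) - 1*5) + W))² = (12 + (-9 + ((-1 - 1*5) + 5)))² = (12 + (-9 + ((-1 - 5) + 5)))² = (12 + (-9 + (-6 + 5)))² = (12 + (-9 - 1))² = (12 - 10)² = 2² = 4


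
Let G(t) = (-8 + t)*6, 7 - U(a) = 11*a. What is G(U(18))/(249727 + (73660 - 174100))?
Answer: -1194/149287 ≈ -0.0079980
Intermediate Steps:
U(a) = 7 - 11*a
G(t) = -48 + 6*t
G(U(18))/(249727 + (73660 - 174100)) = (-48 + 6*(7 - 11*18))/(249727 + (73660 - 174100)) = (-48 + 6*(7 - 198))/(249727 - 100440) = (-48 + 6*(-191))/149287 = (-48 - 1146)*(1/149287) = -1194*1/149287 = -1194/149287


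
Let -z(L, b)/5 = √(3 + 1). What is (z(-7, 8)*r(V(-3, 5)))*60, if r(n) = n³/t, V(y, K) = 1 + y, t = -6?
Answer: -800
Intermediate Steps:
z(L, b) = -10 (z(L, b) = -5*√(3 + 1) = -5*√4 = -5*2 = -10)
r(n) = -n³/6 (r(n) = n³/(-6) = n³*(-⅙) = -n³/6)
(z(-7, 8)*r(V(-3, 5)))*60 = -(-5)*(1 - 3)³/3*60 = -(-5)*(-2)³/3*60 = -(-5)*(-8)/3*60 = -10*4/3*60 = -40/3*60 = -800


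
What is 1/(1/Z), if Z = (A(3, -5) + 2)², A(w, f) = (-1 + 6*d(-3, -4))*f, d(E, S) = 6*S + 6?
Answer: 299209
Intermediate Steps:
d(E, S) = 6 + 6*S
A(w, f) = -109*f (A(w, f) = (-1 + 6*(6 + 6*(-4)))*f = (-1 + 6*(6 - 24))*f = (-1 + 6*(-18))*f = (-1 - 108)*f = -109*f)
Z = 299209 (Z = (-109*(-5) + 2)² = (545 + 2)² = 547² = 299209)
1/(1/Z) = 1/(1/299209) = 299209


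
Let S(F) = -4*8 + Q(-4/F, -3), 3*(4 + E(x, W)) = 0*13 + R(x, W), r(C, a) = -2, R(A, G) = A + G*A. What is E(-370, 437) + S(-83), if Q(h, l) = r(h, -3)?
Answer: -54058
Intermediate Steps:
R(A, G) = A + A*G
E(x, W) = -4 + x*(1 + W)/3 (E(x, W) = -4 + (0*13 + x*(1 + W))/3 = -4 + (0 + x*(1 + W))/3 = -4 + (x*(1 + W))/3 = -4 + x*(1 + W)/3)
Q(h, l) = -2
S(F) = -34 (S(F) = -4*8 - 2 = -32 - 2 = -34)
E(-370, 437) + S(-83) = (-4 + (1/3)*(-370)*(1 + 437)) - 34 = (-4 + (1/3)*(-370)*438) - 34 = (-4 - 54020) - 34 = -54024 - 34 = -54058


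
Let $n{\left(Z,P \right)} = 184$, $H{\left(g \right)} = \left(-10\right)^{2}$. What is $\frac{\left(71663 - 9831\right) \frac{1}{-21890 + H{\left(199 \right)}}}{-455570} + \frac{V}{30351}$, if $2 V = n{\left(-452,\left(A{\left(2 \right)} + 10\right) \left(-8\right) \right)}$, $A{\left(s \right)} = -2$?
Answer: $\frac{228787182658}{75322610118825} \approx 0.0030374$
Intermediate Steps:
$H{\left(g \right)} = 100$
$V = 92$ ($V = \frac{1}{2} \cdot 184 = 92$)
$\frac{\left(71663 - 9831\right) \frac{1}{-21890 + H{\left(199 \right)}}}{-455570} + \frac{V}{30351} = \frac{\left(71663 - 9831\right) \frac{1}{-21890 + 100}}{-455570} + \frac{92}{30351} = \frac{61832}{-21790} \left(- \frac{1}{455570}\right) + 92 \cdot \frac{1}{30351} = 61832 \left(- \frac{1}{21790}\right) \left(- \frac{1}{455570}\right) + \frac{92}{30351} = \left(- \frac{30916}{10895}\right) \left(- \frac{1}{455570}\right) + \frac{92}{30351} = \frac{15458}{2481717575} + \frac{92}{30351} = \frac{228787182658}{75322610118825}$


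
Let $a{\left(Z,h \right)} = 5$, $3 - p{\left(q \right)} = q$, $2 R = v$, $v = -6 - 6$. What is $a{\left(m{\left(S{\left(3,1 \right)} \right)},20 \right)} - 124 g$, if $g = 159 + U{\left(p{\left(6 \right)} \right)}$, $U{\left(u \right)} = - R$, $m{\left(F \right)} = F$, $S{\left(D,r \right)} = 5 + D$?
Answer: $-20455$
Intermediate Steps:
$v = -12$ ($v = -6 - 6 = -12$)
$R = -6$ ($R = \frac{1}{2} \left(-12\right) = -6$)
$p{\left(q \right)} = 3 - q$
$U{\left(u \right)} = 6$ ($U{\left(u \right)} = \left(-1\right) \left(-6\right) = 6$)
$g = 165$ ($g = 159 + 6 = 165$)
$a{\left(m{\left(S{\left(3,1 \right)} \right)},20 \right)} - 124 g = 5 - 20460 = -20455$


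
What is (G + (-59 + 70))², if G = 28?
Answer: 1521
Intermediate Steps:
(G + (-59 + 70))² = (28 + (-59 + 70))² = (28 + 11)² = 39² = 1521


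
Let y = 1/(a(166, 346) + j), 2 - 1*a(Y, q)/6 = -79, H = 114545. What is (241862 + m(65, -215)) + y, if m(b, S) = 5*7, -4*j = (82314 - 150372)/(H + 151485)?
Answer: 62558238905593/258615189 ≈ 2.4190e+5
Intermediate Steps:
a(Y, q) = 486 (a(Y, q) = 12 - 6*(-79) = 12 + 474 = 486)
j = 34029/532060 (j = -(82314 - 150372)/(4*(114545 + 151485)) = -(-34029)/(2*266030) = -¼*(-34029/133015) = 34029/532060 ≈ 0.063957)
m(b, S) = 35
y = 532060/258615189 (y = 1/(486 + 34029/532060) = 1/(258615189/532060) = 532060/258615189 ≈ 0.0020573)
(241862 + m(65, -215)) + y = (241862 + 35) + 532060/258615189 = 241897 + 532060/258615189 = 62558238905593/258615189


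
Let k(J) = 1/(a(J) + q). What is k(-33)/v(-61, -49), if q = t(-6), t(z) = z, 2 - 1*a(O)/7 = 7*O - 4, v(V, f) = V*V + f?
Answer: 1/6069816 ≈ 1.6475e-7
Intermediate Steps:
v(V, f) = f + V² (v(V, f) = V² + f = f + V²)
a(O) = 42 - 49*O (a(O) = 14 - 7*(7*O - 4) = 14 - 7*(-4 + 7*O) = 14 + (28 - 49*O) = 42 - 49*O)
q = -6
k(J) = 1/(36 - 49*J) (k(J) = 1/((42 - 49*J) - 6) = 1/(36 - 49*J))
k(-33)/v(-61, -49) = (-1/(-36 + 49*(-33)))/(-49 + (-61)²) = (-1/(-36 - 1617))/(-49 + 3721) = -1/(-1653)/3672 = -1*(-1/1653)*(1/3672) = (1/1653)*(1/3672) = 1/6069816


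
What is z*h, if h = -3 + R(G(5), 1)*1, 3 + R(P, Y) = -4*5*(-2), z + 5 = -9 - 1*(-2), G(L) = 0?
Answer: -408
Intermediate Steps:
z = -12 (z = -5 + (-9 - 1*(-2)) = -5 + (-9 + 2) = -5 - 7 = -12)
R(P, Y) = 37 (R(P, Y) = -3 - 4*5*(-2) = -3 - 20*(-2) = -3 + 40 = 37)
h = 34 (h = -3 + 37*1 = -3 + 37 = 34)
z*h = -12*34 = -408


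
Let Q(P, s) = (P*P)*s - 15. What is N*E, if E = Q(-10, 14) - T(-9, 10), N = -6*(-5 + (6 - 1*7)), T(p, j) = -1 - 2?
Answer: 49968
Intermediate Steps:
Q(P, s) = -15 + s*P² (Q(P, s) = P²*s - 15 = s*P² - 15 = -15 + s*P²)
T(p, j) = -3
N = 36 (N = -6*(-5 + (6 - 7)) = -6*(-5 - 1) = -6*(-6) = 36)
E = 1388 (E = (-15 + 14*(-10)²) - 1*(-3) = (-15 + 14*100) + 3 = (-15 + 1400) + 3 = 1385 + 3 = 1388)
N*E = 36*1388 = 49968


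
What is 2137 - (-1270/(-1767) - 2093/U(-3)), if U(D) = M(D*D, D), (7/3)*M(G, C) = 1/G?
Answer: 81439760/1767 ≈ 46089.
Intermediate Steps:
M(G, C) = 3/(7*G)
U(D) = 3/(7*D**2) (U(D) = 3/(7*((D*D))) = 3/(7*(D**2)) = 3/(7*D**2))
2137 - (-1270/(-1767) - 2093/U(-3)) = 2137 - (-1270/(-1767) - 2093/((3/7)/(-3)**2)) = 2137 - (-1270*(-1/1767) - 2093/((3/7)*(1/9))) = 2137 - (1270/1767 - 2093/1/21) = 2137 - (1270/1767 - 2093*21) = 2137 - (1270/1767 - 43953) = 2137 - 1*(-77663681/1767) = 2137 + 77663681/1767 = 81439760/1767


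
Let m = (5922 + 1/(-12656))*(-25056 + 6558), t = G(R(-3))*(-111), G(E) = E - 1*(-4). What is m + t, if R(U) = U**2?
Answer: -693210869223/6328 ≈ -1.0955e+8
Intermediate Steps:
G(E) = 4 + E (G(E) = E + 4 = 4 + E)
t = -1443 (t = (4 + (-3)**2)*(-111) = (4 + 9)*(-111) = 13*(-111) = -1443)
m = -693201737919/6328 (m = (5922 - 1/12656)*(-18498) = (74948831/12656)*(-18498) = -693201737919/6328 ≈ -1.0955e+8)
m + t = -693201737919/6328 - 1443 = -693210869223/6328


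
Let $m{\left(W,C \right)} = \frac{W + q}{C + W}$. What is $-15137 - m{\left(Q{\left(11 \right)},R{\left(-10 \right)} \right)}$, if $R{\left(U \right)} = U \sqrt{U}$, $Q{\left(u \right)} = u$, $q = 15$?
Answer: $- \frac{16968863}{1121} - \frac{260 i \sqrt{10}}{1121} \approx -15137.0 - 0.73345 i$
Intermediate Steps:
$R{\left(U \right)} = U^{\frac{3}{2}}$
$m{\left(W,C \right)} = \frac{15 + W}{C + W}$ ($m{\left(W,C \right)} = \frac{W + 15}{C + W} = \frac{15 + W}{C + W}$)
$-15137 - m{\left(Q{\left(11 \right)},R{\left(-10 \right)} \right)} = -15137 - \frac{15 + 11}{\left(-10\right)^{\frac{3}{2}} + 11} = -15137 - \frac{1}{- 10 i \sqrt{10} + 11} \cdot 26 = -15137 - \frac{1}{11 - 10 i \sqrt{10}} \cdot 26 = -15137 - \frac{26}{11 - 10 i \sqrt{10}}$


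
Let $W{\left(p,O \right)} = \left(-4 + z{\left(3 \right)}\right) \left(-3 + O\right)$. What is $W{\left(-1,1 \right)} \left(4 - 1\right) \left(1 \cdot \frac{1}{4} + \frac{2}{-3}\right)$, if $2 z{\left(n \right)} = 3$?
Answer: $- \frac{25}{4} \approx -6.25$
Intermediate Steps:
$z{\left(n \right)} = \frac{3}{2}$ ($z{\left(n \right)} = \frac{1}{2} \cdot 3 = \frac{3}{2}$)
$W{\left(p,O \right)} = \frac{15}{2} - \frac{5 O}{2}$ ($W{\left(p,O \right)} = \left(-4 + \frac{3}{2}\right) \left(-3 + O\right) = - \frac{5 \left(-3 + O\right)}{2} = \frac{15}{2} - \frac{5 O}{2}$)
$W{\left(-1,1 \right)} \left(4 - 1\right) \left(1 \cdot \frac{1}{4} + \frac{2}{-3}\right) = \left(\frac{15}{2} - \frac{5}{2}\right) \left(4 - 1\right) \left(1 \cdot \frac{1}{4} + \frac{2}{-3}\right) = \left(\frac{15}{2} - \frac{5}{2}\right) 3 \left(1 \cdot \frac{1}{4} + 2 \left(- \frac{1}{3}\right)\right) = 5 \cdot 3 \left(\frac{1}{4} - \frac{2}{3}\right) = 5 \cdot 3 \left(- \frac{5}{12}\right) = 5 \left(- \frac{5}{4}\right) = - \frac{25}{4}$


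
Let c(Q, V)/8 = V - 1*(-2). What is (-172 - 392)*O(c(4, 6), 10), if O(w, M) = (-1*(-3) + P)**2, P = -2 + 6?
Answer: -27636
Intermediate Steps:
P = 4
c(Q, V) = 16 + 8*V (c(Q, V) = 8*(V - 1*(-2)) = 8*(V + 2) = 8*(2 + V) = 16 + 8*V)
O(w, M) = 49 (O(w, M) = (-1*(-3) + 4)**2 = (3 + 4)**2 = 7**2 = 49)
(-172 - 392)*O(c(4, 6), 10) = (-172 - 392)*49 = -564*49 = -27636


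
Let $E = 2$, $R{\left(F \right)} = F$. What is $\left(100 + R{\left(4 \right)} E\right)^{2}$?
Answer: $11664$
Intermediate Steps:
$\left(100 + R{\left(4 \right)} E\right)^{2} = \left(100 + 4 \cdot 2\right)^{2} = \left(100 + 8\right)^{2} = 108^{2} = 11664$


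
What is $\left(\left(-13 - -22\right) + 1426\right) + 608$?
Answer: $2043$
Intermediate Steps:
$\left(\left(-13 - -22\right) + 1426\right) + 608 = \left(\left(-13 + 22\right) + 1426\right) + 608 = \left(9 + 1426\right) + 608 = 1435 + 608 = 2043$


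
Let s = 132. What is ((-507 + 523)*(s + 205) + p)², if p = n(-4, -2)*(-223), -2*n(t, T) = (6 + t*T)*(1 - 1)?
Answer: 29073664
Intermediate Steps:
n(t, T) = 0 (n(t, T) = -(6 + t*T)*(1 - 1)/2 = -(6 + T*t)*0/2 = -½*0 = 0)
p = 0 (p = 0*(-223) = 0)
((-507 + 523)*(s + 205) + p)² = ((-507 + 523)*(132 + 205) + 0)² = (16*337 + 0)² = (5392 + 0)² = 5392² = 29073664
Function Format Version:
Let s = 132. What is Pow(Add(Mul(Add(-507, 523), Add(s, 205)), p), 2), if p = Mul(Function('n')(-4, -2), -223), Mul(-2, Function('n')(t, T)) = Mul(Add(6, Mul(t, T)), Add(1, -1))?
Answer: 29073664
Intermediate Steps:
Function('n')(t, T) = 0 (Function('n')(t, T) = Mul(Rational(-1, 2), Mul(Add(6, Mul(t, T)), Add(1, -1))) = Mul(Rational(-1, 2), Mul(Add(6, Mul(T, t)), 0)) = Mul(Rational(-1, 2), 0) = 0)
p = 0 (p = Mul(0, -223) = 0)
Pow(Add(Mul(Add(-507, 523), Add(s, 205)), p), 2) = Pow(Add(Mul(Add(-507, 523), Add(132, 205)), 0), 2) = Pow(Add(Mul(16, 337), 0), 2) = Pow(Add(5392, 0), 2) = Pow(5392, 2) = 29073664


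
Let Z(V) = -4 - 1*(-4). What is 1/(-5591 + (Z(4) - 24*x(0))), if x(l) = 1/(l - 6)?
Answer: -1/5587 ≈ -0.00017899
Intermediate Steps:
Z(V) = 0 (Z(V) = -4 + 4 = 0)
x(l) = 1/(-6 + l)
1/(-5591 + (Z(4) - 24*x(0))) = 1/(-5591 + (0 - 24/(-6 + 0))) = 1/(-5591 + (0 - 24/(-6))) = 1/(-5591 + (0 - 24*(-1/6))) = 1/(-5591 + (0 + 4)) = 1/(-5591 + 4) = 1/(-5587) = -1/5587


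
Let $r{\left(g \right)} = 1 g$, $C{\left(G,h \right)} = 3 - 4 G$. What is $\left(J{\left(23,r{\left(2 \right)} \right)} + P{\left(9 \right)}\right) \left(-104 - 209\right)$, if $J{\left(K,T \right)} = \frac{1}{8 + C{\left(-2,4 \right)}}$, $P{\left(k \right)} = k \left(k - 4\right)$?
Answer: $- \frac{267928}{19} \approx -14101.0$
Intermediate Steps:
$P{\left(k \right)} = k \left(-4 + k\right)$
$r{\left(g \right)} = g$
$J{\left(K,T \right)} = \frac{1}{19}$ ($J{\left(K,T \right)} = \frac{1}{8 + \left(3 - -8\right)} = \frac{1}{8 + \left(3 + 8\right)} = \frac{1}{8 + 11} = \frac{1}{19}$)
$\left(J{\left(23,r{\left(2 \right)} \right)} + P{\left(9 \right)}\right) \left(-104 - 209\right) = \left(\frac{1}{19} + 9 \left(-4 + 9\right)\right) \left(-104 - 209\right) = \left(\frac{1}{19} + 9 \cdot 5\right) \left(-313\right) = \left(\frac{1}{19} + 45\right) \left(-313\right) = \frac{856}{19} \left(-313\right) = - \frac{267928}{19}$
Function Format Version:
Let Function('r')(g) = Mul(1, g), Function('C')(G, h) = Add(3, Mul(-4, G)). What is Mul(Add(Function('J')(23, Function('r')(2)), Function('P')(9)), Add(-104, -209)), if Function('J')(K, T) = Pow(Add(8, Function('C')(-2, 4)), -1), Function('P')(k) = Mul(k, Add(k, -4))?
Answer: Rational(-267928, 19) ≈ -14101.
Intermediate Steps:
Function('P')(k) = Mul(k, Add(-4, k))
Function('r')(g) = g
Function('J')(K, T) = Rational(1, 19) (Function('J')(K, T) = Pow(Add(8, Add(3, Mul(-4, -2))), -1) = Pow(Add(8, Add(3, 8)), -1) = Pow(Add(8, 11), -1) = Pow(19, -1) = Rational(1, 19))
Mul(Add(Function('J')(23, Function('r')(2)), Function('P')(9)), Add(-104, -209)) = Mul(Add(Rational(1, 19), Mul(9, Add(-4, 9))), Add(-104, -209)) = Mul(Add(Rational(1, 19), Mul(9, 5)), -313) = Mul(Add(Rational(1, 19), 45), -313) = Mul(Rational(856, 19), -313) = Rational(-267928, 19)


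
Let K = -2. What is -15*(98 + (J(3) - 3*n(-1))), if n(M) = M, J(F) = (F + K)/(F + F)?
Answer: -3035/2 ≈ -1517.5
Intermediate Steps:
J(F) = (-2 + F)/(2*F) (J(F) = (F - 2)/(F + F) = (-2 + F)/((2*F)) = (-2 + F)*(1/(2*F)) = (-2 + F)/(2*F))
-15*(98 + (J(3) - 3*n(-1))) = -15*(98 + ((1/2)*(-2 + 3)/3 - 3*(-1))) = -15*(98 + ((1/2)*(1/3)*1 + 3)) = -15*(98 + (1/6 + 3)) = -15*(98 + 19/6) = -15*607/6 = -3035/2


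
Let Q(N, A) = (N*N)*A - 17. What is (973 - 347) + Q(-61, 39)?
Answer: 145728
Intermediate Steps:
Q(N, A) = -17 + A*N² (Q(N, A) = N²*A - 17 = A*N² - 17 = -17 + A*N²)
(973 - 347) + Q(-61, 39) = (973 - 347) + (-17 + 39*(-61)²) = 626 + (-17 + 39*3721) = 626 + (-17 + 145119) = 626 + 145102 = 145728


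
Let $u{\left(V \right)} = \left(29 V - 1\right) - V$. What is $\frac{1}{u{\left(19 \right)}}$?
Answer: $\frac{1}{531} \approx 0.0018832$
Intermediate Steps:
$u{\left(V \right)} = -1 + 28 V$ ($u{\left(V \right)} = \left(-1 + 29 V\right) - V = -1 + 28 V$)
$\frac{1}{u{\left(19 \right)}} = \frac{1}{-1 + 28 \cdot 19} = \frac{1}{-1 + 532} = \frac{1}{531}$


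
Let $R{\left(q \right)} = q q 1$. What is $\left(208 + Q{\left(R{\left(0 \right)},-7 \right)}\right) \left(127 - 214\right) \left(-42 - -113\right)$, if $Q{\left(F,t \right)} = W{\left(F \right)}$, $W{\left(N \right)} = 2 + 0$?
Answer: $-1297170$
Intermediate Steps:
$R{\left(q \right)} = q^{2}$ ($R{\left(q \right)} = q^{2} \cdot 1 = q^{2}$)
$W{\left(N \right)} = 2$
$Q{\left(F,t \right)} = 2$
$\left(208 + Q{\left(R{\left(0 \right)},-7 \right)}\right) \left(127 - 214\right) \left(-42 - -113\right) = \left(208 + 2\right) \left(127 - 214\right) \left(-42 - -113\right) = 210 \left(-87\right) \left(-42 + 113\right) = \left(-18270\right) 71 = -1297170$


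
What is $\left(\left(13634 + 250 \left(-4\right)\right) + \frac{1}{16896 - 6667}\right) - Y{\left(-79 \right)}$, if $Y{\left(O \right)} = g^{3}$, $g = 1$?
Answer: $\frac{129222958}{10229} \approx 12633.0$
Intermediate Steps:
$Y{\left(O \right)} = 1$ ($Y{\left(O \right)} = 1^{3} = 1$)
$\left(\left(13634 + 250 \left(-4\right)\right) + \frac{1}{16896 - 6667}\right) - Y{\left(-79 \right)} = \left(\left(13634 + 250 \left(-4\right)\right) + \frac{1}{16896 - 6667}\right) - 1 = \left(\left(13634 - 1000\right) + \frac{1}{10229}\right) - 1 = \left(12634 + \frac{1}{10229}\right) - 1 = \frac{129233187}{10229} - 1 = \frac{129222958}{10229}$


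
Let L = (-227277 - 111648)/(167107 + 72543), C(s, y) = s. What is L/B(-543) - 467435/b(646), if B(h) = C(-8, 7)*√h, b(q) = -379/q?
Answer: 301963010/379 - 4519*I*√543/13880528 ≈ 7.9674e+5 - 0.0075864*I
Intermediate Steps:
L = -13557/9586 (L = -338925/239650 = -338925*1/239650 = -13557/9586 ≈ -1.4142)
B(h) = -8*√h
L/B(-543) - 467435/b(646) = -13557*I*√543/4344/9586 - 467435/((-379/646)) = -13557*I*√543/4344/9586 - 467435/((-379*1/646)) = -13557*I*√543/4344/9586 - 467435/(-379/646) = -4519*I*√543/13880528 - 467435*(-646/379) = -4519*I*√543/13880528 + 301963010/379 = 301963010/379 - 4519*I*√543/13880528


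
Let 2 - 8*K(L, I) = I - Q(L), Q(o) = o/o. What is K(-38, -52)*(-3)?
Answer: -165/8 ≈ -20.625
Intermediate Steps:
Q(o) = 1
K(L, I) = 3/8 - I/8 (K(L, I) = ¼ - (I - 1*1)/8 = ¼ - (I - 1)/8 = ¼ - (-1 + I)/8 = ¼ + (⅛ - I/8) = 3/8 - I/8)
K(-38, -52)*(-3) = (3/8 - ⅛*(-52))*(-3) = (3/8 + 13/2)*(-3) = (55/8)*(-3) = -165/8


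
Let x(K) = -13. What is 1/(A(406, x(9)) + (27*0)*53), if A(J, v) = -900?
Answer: -1/900 ≈ -0.0011111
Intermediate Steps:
1/(A(406, x(9)) + (27*0)*53) = 1/(-900 + (27*0)*53) = 1/(-900 + 0*53) = 1/(-900 + 0) = 1/(-900) = -1/900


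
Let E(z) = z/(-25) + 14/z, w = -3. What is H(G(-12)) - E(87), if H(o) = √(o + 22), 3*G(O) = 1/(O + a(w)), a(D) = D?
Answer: 7219/2175 + √4945/15 ≈ 8.0071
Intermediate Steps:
E(z) = 14/z - z/25 (E(z) = z*(-1/25) + 14/z = -z/25 + 14/z = 14/z - z/25)
G(O) = 1/(3*(-3 + O)) (G(O) = 1/(3*(O - 3)) = 1/(3*(-3 + O)))
H(o) = √(22 + o)
H(G(-12)) - E(87) = √(22 + 1/(3*(-3 - 12))) - (14/87 - 1/25*87) = √(22 + (⅓)/(-15)) - (14*(1/87) - 87/25) = √(22 + (⅓)*(-1/15)) - (14/87 - 87/25) = √(22 - 1/45) - 1*(-7219/2175) = √(989/45) + 7219/2175 = √4945/15 + 7219/2175 = 7219/2175 + √4945/15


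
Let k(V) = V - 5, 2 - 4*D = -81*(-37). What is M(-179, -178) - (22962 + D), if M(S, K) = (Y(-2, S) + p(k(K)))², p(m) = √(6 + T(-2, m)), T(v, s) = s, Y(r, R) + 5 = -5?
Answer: -89161/4 - 20*I*√177 ≈ -22290.0 - 266.08*I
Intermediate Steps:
Y(r, R) = -10 (Y(r, R) = -5 - 5 = -10)
D = -2995/4 (D = ½ - (-81)*(-37)/4 = ½ - ¼*2997 = ½ - 2997/4 = -2995/4 ≈ -748.75)
k(V) = -5 + V
p(m) = √(6 + m)
M(S, K) = (-10 + √(1 + K))² (M(S, K) = (-10 + √(6 + (-5 + K)))² = (-10 + √(1 + K))²)
M(-179, -178) - (22962 + D) = (-10 + √(1 - 178))² - (22962 - 2995/4) = (-10 + √(-177))² - 1*88853/4 = (-10 + I*√177)² - 88853/4 = -88853/4 + (-10 + I*√177)²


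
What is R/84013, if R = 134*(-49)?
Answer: -6566/84013 ≈ -0.078155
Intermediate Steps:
R = -6566
R/84013 = -6566/84013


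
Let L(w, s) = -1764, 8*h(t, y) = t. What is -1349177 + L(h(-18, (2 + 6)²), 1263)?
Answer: -1350941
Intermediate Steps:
h(t, y) = t/8
-1349177 + L(h(-18, (2 + 6)²), 1263) = -1349177 - 1764 = -1350941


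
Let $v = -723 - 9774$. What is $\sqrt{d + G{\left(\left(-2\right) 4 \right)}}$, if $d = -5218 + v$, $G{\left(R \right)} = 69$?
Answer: $i \sqrt{15646} \approx 125.08 i$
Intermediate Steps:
$v = -10497$
$d = -15715$ ($d = -5218 - 10497 = -15715$)
$\sqrt{d + G{\left(\left(-2\right) 4 \right)}} = \sqrt{-15715 + 69} = \sqrt{-15646} = i \sqrt{15646}$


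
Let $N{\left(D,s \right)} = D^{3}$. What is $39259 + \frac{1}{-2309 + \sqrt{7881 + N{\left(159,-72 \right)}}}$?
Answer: $\frac{51190632230}{1303921} - \frac{2 \sqrt{1006890}}{1303921} \approx 39259.0$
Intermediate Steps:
$39259 + \frac{1}{-2309 + \sqrt{7881 + N{\left(159,-72 \right)}}} = 39259 + \frac{1}{-2309 + \sqrt{7881 + 159^{3}}} = 39259 + \frac{1}{-2309 + \sqrt{7881 + 4019679}} = 39259 + \frac{1}{-2309 + \sqrt{4027560}} = 39259 + \frac{1}{-2309 + 2 \sqrt{1006890}}$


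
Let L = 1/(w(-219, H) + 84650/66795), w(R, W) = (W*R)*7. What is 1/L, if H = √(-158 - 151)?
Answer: 16930/13359 - 1533*I*√309 ≈ 1.2673 - 26948.0*I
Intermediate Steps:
H = I*√309 (H = √(-309) = I*√309 ≈ 17.578*I)
w(R, W) = 7*R*W (w(R, W) = (R*W)*7 = 7*R*W)
L = 1/(16930/13359 - 1533*I*√309) (L = 1/(7*(-219)*(I*√309) + 84650/66795) = 1/(-1533*I*√309 + 84650*(1/66795)) = 1/(-1533*I*√309 + 16930/13359) = 1/(16930/13359 - 1533*I*√309) ≈ 1.7e-9 + 3.7109e-5*I)
1/L = 1/(226167870/129595729232465281 + 273583596573*I*√309/129595729232465281)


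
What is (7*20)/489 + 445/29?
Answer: 221665/14181 ≈ 15.631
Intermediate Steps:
(7*20)/489 + 445/29 = 140*(1/489) + 445*(1/29) = 140/489 + 445/29 = 221665/14181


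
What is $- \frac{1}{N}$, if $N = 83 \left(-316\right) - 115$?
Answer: $\frac{1}{26343} \approx 3.7961 \cdot 10^{-5}$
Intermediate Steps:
$N = -26343$ ($N = -26228 - 115 = -26343$)
$- \frac{1}{N} = - \frac{1}{-26343} = \left(-1\right) \left(- \frac{1}{26343}\right) = \frac{1}{26343}$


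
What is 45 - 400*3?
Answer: -1155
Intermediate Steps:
45 - 400*3 = 45 - 25*48 = 45 - 1200 = -1155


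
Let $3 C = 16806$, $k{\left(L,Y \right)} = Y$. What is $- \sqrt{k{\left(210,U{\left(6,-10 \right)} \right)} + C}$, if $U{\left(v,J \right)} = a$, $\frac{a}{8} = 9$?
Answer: $- \sqrt{5674} \approx -75.326$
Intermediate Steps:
$a = 72$ ($a = 8 \cdot 9 = 72$)
$U{\left(v,J \right)} = 72$
$C = 5602$ ($C = \frac{1}{3} \cdot 16806 = 5602$)
$- \sqrt{k{\left(210,U{\left(6,-10 \right)} \right)} + C} = - \sqrt{72 + 5602} = - \sqrt{5674}$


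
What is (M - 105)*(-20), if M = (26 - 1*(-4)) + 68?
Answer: 140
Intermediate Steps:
M = 98 (M = (26 + 4) + 68 = 30 + 68 = 98)
(M - 105)*(-20) = (98 - 105)*(-20) = -7*(-20) = 140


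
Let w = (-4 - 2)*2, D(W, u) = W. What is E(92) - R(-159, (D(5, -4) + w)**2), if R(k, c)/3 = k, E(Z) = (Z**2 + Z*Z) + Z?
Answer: 17497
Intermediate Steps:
E(Z) = Z + 2*Z**2 (E(Z) = (Z**2 + Z**2) + Z = 2*Z**2 + Z = Z + 2*Z**2)
w = -12 (w = -6*2 = -12)
R(k, c) = 3*k
E(92) - R(-159, (D(5, -4) + w)**2) = 92*(1 + 2*92) - 3*(-159) = 92*(1 + 184) - 1*(-477) = 92*185 + 477 = 17020 + 477 = 17497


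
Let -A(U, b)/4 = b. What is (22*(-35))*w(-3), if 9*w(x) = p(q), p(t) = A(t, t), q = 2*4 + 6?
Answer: 43120/9 ≈ 4791.1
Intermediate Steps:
A(U, b) = -4*b
q = 14 (q = 8 + 6 = 14)
p(t) = -4*t
w(x) = -56/9 (w(x) = (-4*14)/9 = (⅑)*(-56) = -56/9)
(22*(-35))*w(-3) = (22*(-35))*(-56/9) = -770*(-56/9) = 43120/9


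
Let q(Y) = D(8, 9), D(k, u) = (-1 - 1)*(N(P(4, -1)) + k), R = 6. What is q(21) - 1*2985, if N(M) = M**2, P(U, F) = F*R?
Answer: -3073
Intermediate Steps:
P(U, F) = 6*F (P(U, F) = F*6 = 6*F)
D(k, u) = -72 - 2*k (D(k, u) = (-1 - 1)*((6*(-1))**2 + k) = -2*((-6)**2 + k) = -2*(36 + k) = -72 - 2*k)
q(Y) = -88 (q(Y) = -72 - 2*8 = -72 - 16 = -88)
q(21) - 1*2985 = -88 - 1*2985 = -88 - 2985 = -3073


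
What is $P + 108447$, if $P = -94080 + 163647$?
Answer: $178014$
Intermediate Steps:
$P = 69567$
$P + 108447 = 69567 + 108447 = 178014$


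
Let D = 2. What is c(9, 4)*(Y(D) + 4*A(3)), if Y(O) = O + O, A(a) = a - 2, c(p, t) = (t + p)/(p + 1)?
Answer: 52/5 ≈ 10.400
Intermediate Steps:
c(p, t) = (p + t)/(1 + p)
A(a) = -2 + a
Y(O) = 2*O
c(9, 4)*(Y(D) + 4*A(3)) = ((9 + 4)/(1 + 9))*(2*2 + 4*(-2 + 3)) = (13/10)*(4 + 4*1) = ((⅒)*13)*(4 + 4) = (13/10)*8 = 52/5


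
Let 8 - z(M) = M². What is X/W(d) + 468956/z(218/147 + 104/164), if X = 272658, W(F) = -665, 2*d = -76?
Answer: 2823308735024451/21243463570 ≈ 1.3290e+5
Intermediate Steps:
d = -38 (d = (½)*(-76) = -38)
z(M) = 8 - M²
X/W(d) + 468956/z(218/147 + 104/164) = 272658/(-665) + 468956/(8 - (218/147 + 104/164)²) = 272658*(-1/665) + 468956/(8 - (218*(1/147) + 104*(1/164))²) = -272658/665 + 468956/(8 - (218/147 + 26/41)²) = -272658/665 + 468956/(8 - (12760/6027)²) = -272658/665 + 468956/(8 - 1*162817600/36324729) = -272658/665 + 468956/(8 - 162817600/36324729) = -272658/665 + 468956/(127780232/36324729) = -272658/665 + 468956*(36324729/127780232) = -272658/665 + 4258674903231/31945058 = 2823308735024451/21243463570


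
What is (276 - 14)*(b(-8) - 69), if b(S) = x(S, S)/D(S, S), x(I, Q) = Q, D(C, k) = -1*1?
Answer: -15982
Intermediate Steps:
D(C, k) = -1
b(S) = -S (b(S) = S/(-1) = S*(-1) = -S)
(276 - 14)*(b(-8) - 69) = (276 - 14)*(-1*(-8) - 69) = 262*(8 - 69) = 262*(-61) = -15982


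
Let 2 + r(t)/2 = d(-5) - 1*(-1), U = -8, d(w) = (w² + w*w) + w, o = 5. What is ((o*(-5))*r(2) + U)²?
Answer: 4875264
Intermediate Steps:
d(w) = w + 2*w² (d(w) = (w² + w²) + w = 2*w² + w = w + 2*w²)
r(t) = 88 (r(t) = -4 + 2*(-5*(1 + 2*(-5)) - 1*(-1)) = -4 + 2*(-5*(1 - 10) + 1) = -4 + 2*(-5*(-9) + 1) = -4 + 2*(45 + 1) = -4 + 2*46 = -4 + 92 = 88)
((o*(-5))*r(2) + U)² = ((5*(-5))*88 - 8)² = (-25*88 - 8)² = (-2200 - 8)² = (-2208)² = 4875264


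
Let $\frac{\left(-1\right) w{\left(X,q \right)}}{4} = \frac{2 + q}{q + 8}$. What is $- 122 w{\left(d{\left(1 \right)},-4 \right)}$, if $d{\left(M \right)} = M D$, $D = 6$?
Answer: $-244$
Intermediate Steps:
$d{\left(M \right)} = 6 M$ ($d{\left(M \right)} = M 6 = 6 M$)
$w{\left(X,q \right)} = - \frac{4 \left(2 + q\right)}{8 + q}$ ($w{\left(X,q \right)} = - 4 \frac{2 + q}{q + 8} = - 4 \frac{2 + q}{8 + q} = - \frac{4 \left(2 + q\right)}{8 + q}$)
$- 122 w{\left(d{\left(1 \right)},-4 \right)} = - 122 \frac{4 \left(-2 - -4\right)}{8 - 4} = - 122 \frac{4 \left(-2 + 4\right)}{4} = - 122 \cdot 4 \cdot \frac{1}{4} \cdot 2 = \left(-122\right) 2 = -244$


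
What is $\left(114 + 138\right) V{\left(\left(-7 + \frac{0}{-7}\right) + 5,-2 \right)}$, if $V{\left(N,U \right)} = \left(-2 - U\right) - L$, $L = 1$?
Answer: $-252$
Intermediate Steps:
$V{\left(N,U \right)} = -3 - U$ ($V{\left(N,U \right)} = \left(-2 - U\right) - 1 = -3 - U$)
$\left(114 + 138\right) V{\left(\left(-7 + \frac{0}{-7}\right) + 5,-2 \right)} = \left(114 + 138\right) \left(-3 - -2\right) = 252 \left(-3 + 2\right) = 252 \left(-1\right) = -252$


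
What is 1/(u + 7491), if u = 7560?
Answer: 1/15051 ≈ 6.6441e-5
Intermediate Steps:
1/(u + 7491) = 1/(7560 + 7491) = 1/15051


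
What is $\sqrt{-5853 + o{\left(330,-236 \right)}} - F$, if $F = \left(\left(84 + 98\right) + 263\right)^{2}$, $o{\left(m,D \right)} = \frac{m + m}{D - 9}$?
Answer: $-198025 + \frac{3 i \sqrt{31881}}{7} \approx -1.9803 \cdot 10^{5} + 76.522 i$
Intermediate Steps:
$o{\left(m,D \right)} = \frac{2 m}{-9 + D}$
$F = 198025$ ($F = \left(182 + 263\right)^{2} = 445^{2} = 198025$)
$\sqrt{-5853 + o{\left(330,-236 \right)}} - F = \sqrt{-5853 + 2 \cdot 330 \frac{1}{-9 - 236}} - 198025 = \sqrt{-5853 + 2 \cdot 330 \frac{1}{-245}} - 198025 = \sqrt{-5853 + 2 \cdot 330 \left(- \frac{1}{245}\right)} - 198025 = \sqrt{-5853 - \frac{132}{49}} - 198025 = \sqrt{- \frac{286929}{49}} - 198025 = \frac{3 i \sqrt{31881}}{7} - 198025 = -198025 + \frac{3 i \sqrt{31881}}{7}$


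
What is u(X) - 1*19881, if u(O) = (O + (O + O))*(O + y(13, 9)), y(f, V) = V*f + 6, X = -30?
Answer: -28251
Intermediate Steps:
y(f, V) = 6 + V*f
u(O) = 3*O*(123 + O) (u(O) = (O + (O + O))*(O + (6 + 9*13)) = (O + 2*O)*(O + (6 + 117)) = (3*O)*(O + 123) = (3*O)*(123 + O) = 3*O*(123 + O))
u(X) - 1*19881 = 3*(-30)*(123 - 30) - 1*19881 = 3*(-30)*93 - 19881 = -8370 - 19881 = -28251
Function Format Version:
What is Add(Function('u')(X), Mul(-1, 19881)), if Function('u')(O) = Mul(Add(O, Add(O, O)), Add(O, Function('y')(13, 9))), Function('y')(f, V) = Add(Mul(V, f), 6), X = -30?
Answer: -28251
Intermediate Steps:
Function('y')(f, V) = Add(6, Mul(V, f))
Function('u')(O) = Mul(3, O, Add(123, O)) (Function('u')(O) = Mul(Add(O, Add(O, O)), Add(O, Add(6, Mul(9, 13)))) = Mul(Add(O, Mul(2, O)), Add(O, Add(6, 117))) = Mul(Mul(3, O), Add(O, 123)) = Mul(Mul(3, O), Add(123, O)) = Mul(3, O, Add(123, O)))
Add(Function('u')(X), Mul(-1, 19881)) = Add(Mul(3, -30, Add(123, -30)), Mul(-1, 19881)) = Add(Mul(3, -30, 93), -19881) = Add(-8370, -19881) = -28251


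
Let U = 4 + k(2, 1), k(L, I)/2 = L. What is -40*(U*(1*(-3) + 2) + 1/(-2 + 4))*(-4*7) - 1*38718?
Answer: -47118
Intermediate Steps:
k(L, I) = 2*L
U = 8 (U = 4 + 2*2 = 4 + 4 = 8)
-40*(U*(1*(-3) + 2) + 1/(-2 + 4))*(-4*7) - 1*38718 = -40*(8*(1*(-3) + 2) + 1/(-2 + 4))*(-4*7) - 1*38718 = -40*(8*(-3 + 2) + 1/2)*(-28) - 38718 = -40*(8*(-1) + ½)*(-28) - 38718 = -40*(-8 + ½)*(-28) - 38718 = -(-300)*(-28) - 38718 = -40*210 - 38718 = -8400 - 38718 = -47118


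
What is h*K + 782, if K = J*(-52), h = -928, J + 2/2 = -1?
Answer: -95730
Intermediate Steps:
J = -2 (J = -1 - 1 = -2)
K = 104 (K = -2*(-52) = 104)
h*K + 782 = -928*104 + 782 = -96512 + 782 = -95730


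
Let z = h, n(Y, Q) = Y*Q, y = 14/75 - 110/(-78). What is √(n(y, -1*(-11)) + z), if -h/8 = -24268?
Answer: √820332617/65 ≈ 440.64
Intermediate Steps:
y = 519/325 (y = 14*(1/75) - 110*(-1/78) = 14/75 + 55/39 = 519/325 ≈ 1.5969)
n(Y, Q) = Q*Y
h = 194144 (h = -8*(-24268) = 194144)
z = 194144
√(n(y, -1*(-11)) + z) = √(-1*(-11)*(519/325) + 194144) = √(11*(519/325) + 194144) = √(5709/325 + 194144) = √(63102509/325) = √820332617/65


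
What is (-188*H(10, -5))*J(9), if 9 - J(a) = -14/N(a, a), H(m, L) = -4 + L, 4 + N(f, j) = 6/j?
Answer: 40608/5 ≈ 8121.6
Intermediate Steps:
N(f, j) = -4 + 6/j
J(a) = 9 + 14/(-4 + 6/a) (J(a) = 9 - (-14)/(-4 + 6/a) = 9 + 14/(-4 + 6/a))
(-188*H(10, -5))*J(9) = (-188*(-4 - 5))*((-27 + 11*9)/(-3 + 2*9)) = (-188*(-9))*((-27 + 99)/(-3 + 18)) = 1692*(72/15) = 1692*((1/15)*72) = 1692*(24/5) = 40608/5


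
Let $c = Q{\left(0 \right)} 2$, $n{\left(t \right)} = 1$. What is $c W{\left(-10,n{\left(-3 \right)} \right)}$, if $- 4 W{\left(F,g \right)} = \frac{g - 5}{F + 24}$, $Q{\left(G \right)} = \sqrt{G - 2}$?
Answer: $\frac{i \sqrt{2}}{7} \approx 0.20203 i$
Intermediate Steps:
$Q{\left(G \right)} = \sqrt{-2 + G}$
$W{\left(F,g \right)} = - \frac{-5 + g}{4 \left(24 + F\right)}$ ($W{\left(F,g \right)} = - \frac{\left(g - 5\right) \frac{1}{F + 24}}{4} = - \frac{\left(-5 + g\right) \frac{1}{24 + F}}{4} = - \frac{\frac{1}{24 + F} \left(-5 + g\right)}{4} = - \frac{-5 + g}{4 \left(24 + F\right)}$)
$c = 2 i \sqrt{2}$ ($c = \sqrt{-2 + 0} \cdot 2 = \sqrt{-2} \cdot 2 = i \sqrt{2} \cdot 2 = 2 i \sqrt{2} \approx 2.8284 i$)
$c W{\left(-10,n{\left(-3 \right)} \right)} = 2 i \sqrt{2} \frac{5 - 1}{4 \left(24 - 10\right)} = 2 i \sqrt{2} \frac{5 - 1}{4 \cdot 14} = 2 i \sqrt{2} \cdot \frac{1}{4} \cdot \frac{1}{14} \cdot 4 = 2 i \sqrt{2} \cdot \frac{1}{14} = \frac{i \sqrt{2}}{7}$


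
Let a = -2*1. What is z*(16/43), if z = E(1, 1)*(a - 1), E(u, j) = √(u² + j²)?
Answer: -48*√2/43 ≈ -1.5787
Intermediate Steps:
a = -2
E(u, j) = √(j² + u²)
z = -3*√2 (z = √(1² + 1²)*(-2 - 1) = √(1 + 1)*(-3) = √2*(-3) = -3*√2 ≈ -4.2426)
z*(16/43) = (-3*√2)*(16/43) = (-3*√2)*(16*(1/43)) = -3*√2*(16/43) = -48*√2/43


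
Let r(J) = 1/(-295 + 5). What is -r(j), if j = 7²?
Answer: 1/290 ≈ 0.0034483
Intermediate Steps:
j = 49
r(J) = -1/290 (r(J) = 1/(-290) = -1/290)
-r(j) = -1*(-1/290) = 1/290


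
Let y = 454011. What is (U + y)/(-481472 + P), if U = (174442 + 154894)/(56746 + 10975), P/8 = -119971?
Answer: -30746408267/97602214040 ≈ -0.31502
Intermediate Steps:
P = -959768 (P = 8*(-119971) = -959768)
U = 329336/67721 ≈ 4.8631
(U + y)/(-481472 + P) = (329336/67721 + 454011)/(-481472 - 959768) = (30746408267/67721)/(-1441240) = (30746408267/67721)*(-1/1441240) = -30746408267/97602214040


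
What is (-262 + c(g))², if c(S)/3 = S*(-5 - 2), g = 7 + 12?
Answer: 436921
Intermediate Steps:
g = 19
c(S) = -21*S (c(S) = 3*(S*(-5 - 2)) = 3*(S*(-7)) = 3*(-7*S) = -21*S)
(-262 + c(g))² = (-262 - 21*19)² = (-262 - 399)² = (-661)² = 436921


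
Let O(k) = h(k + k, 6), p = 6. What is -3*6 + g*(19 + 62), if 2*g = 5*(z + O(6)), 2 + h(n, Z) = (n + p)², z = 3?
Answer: 131589/2 ≈ 65795.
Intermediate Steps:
h(n, Z) = -2 + (6 + n)² (h(n, Z) = -2 + (n + 6)² = -2 + (6 + n)²)
O(k) = -2 + (6 + 2*k)² (O(k) = -2 + (6 + (k + k))² = -2 + (6 + 2*k)²)
g = 1625/2 (g = (5*(3 + (-2 + 4*(3 + 6)²)))/2 = (5*(3 + (-2 + 4*9²)))/2 = (5*(3 + (-2 + 4*81)))/2 = (5*(3 + (-2 + 324)))/2 = (5*(3 + 322))/2 = (5*325)/2 = (½)*1625 = 1625/2 ≈ 812.50)
-3*6 + g*(19 + 62) = -3*6 + 1625*(19 + 62)/2 = -18 + (1625/2)*81 = -18 + 131625/2 = 131589/2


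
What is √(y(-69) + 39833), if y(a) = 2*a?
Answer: √39695 ≈ 199.24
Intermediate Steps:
√(y(-69) + 39833) = √(2*(-69) + 39833) = √(-138 + 39833) = √39695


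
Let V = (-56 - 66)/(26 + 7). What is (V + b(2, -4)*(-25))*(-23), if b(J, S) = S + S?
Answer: -148994/33 ≈ -4515.0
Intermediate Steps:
V = -122/33 ≈ -3.6970
b(J, S) = 2*S
(V + b(2, -4)*(-25))*(-23) = (-122/33 + (2*(-4))*(-25))*(-23) = (-122/33 - 8*(-25))*(-23) = (-122/33 + 200)*(-23) = (6478/33)*(-23) = -148994/33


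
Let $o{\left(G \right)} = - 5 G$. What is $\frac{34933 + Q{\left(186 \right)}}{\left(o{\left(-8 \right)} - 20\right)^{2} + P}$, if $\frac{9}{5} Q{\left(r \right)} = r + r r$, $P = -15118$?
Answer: $- \frac{162769}{44154} \approx -3.6864$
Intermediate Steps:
$Q{\left(r \right)} = \frac{5 r}{9} + \frac{5 r^{2}}{9}$ ($Q{\left(r \right)} = \frac{5 \left(r + r r\right)}{9} = \frac{5 \left(r + r^{2}\right)}{9} = \frac{5 r}{9} + \frac{5 r^{2}}{9}$)
$\frac{34933 + Q{\left(186 \right)}}{\left(o{\left(-8 \right)} - 20\right)^{2} + P} = \frac{34933 + \frac{5}{9} \cdot 186 \left(1 + 186\right)}{\left(\left(-5\right) \left(-8\right) - 20\right)^{2} - 15118} = \frac{34933 + \frac{5}{9} \cdot 186 \cdot 187}{\left(40 - 20\right)^{2} - 15118} = \frac{34933 + \frac{57970}{3}}{20^{2} - 15118} = \frac{162769}{3 \left(400 - 15118\right)} = \frac{162769}{3 \left(-14718\right)} = \frac{162769}{3} \left(- \frac{1}{14718}\right) = - \frac{162769}{44154}$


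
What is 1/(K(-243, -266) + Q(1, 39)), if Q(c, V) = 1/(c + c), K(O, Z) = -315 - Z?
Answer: -2/97 ≈ -0.020619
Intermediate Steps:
Q(c, V) = 1/(2*c)
1/(K(-243, -266) + Q(1, 39)) = 1/((-315 - 1*(-266)) + (½)/1) = 1/((-315 + 266) + (½)*1) = 1/(-49 + ½) = 1/(-97/2) = -2/97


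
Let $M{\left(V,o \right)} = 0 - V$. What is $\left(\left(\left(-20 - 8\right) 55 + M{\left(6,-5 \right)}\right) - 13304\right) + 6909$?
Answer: $-7941$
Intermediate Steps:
$M{\left(V,o \right)} = - V$
$\left(\left(\left(-20 - 8\right) 55 + M{\left(6,-5 \right)}\right) - 13304\right) + 6909 = \left(\left(\left(-20 - 8\right) 55 - 6\right) - 13304\right) + 6909 = \left(\left(\left(-28\right) 55 - 6\right) - 13304\right) + 6909 = \left(\left(-1540 - 6\right) - 13304\right) + 6909 = \left(-1546 - 13304\right) + 6909 = -14850 + 6909 = -7941$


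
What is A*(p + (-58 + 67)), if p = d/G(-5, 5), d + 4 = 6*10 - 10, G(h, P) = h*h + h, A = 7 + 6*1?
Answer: 1469/10 ≈ 146.90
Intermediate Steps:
A = 13 (A = 7 + 6 = 13)
G(h, P) = h + h² (G(h, P) = h² + h = h + h²)
d = 46 (d = -4 + (6*10 - 10) = -4 + (60 - 10) = -4 + 50 = 46)
p = 23/10 (p = 46/((-5*(1 - 5))) = 46/((-5*(-4))) = 46/20 = 46*(1/20) = 23/10 ≈ 2.3000)
A*(p + (-58 + 67)) = 13*(23/10 + (-58 + 67)) = 13*(23/10 + 9) = 13*(113/10) = 1469/10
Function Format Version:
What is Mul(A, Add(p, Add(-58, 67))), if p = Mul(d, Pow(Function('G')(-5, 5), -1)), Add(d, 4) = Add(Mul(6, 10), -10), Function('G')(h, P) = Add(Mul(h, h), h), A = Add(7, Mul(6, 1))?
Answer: Rational(1469, 10) ≈ 146.90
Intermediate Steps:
A = 13 (A = Add(7, 6) = 13)
Function('G')(h, P) = Add(h, Pow(h, 2)) (Function('G')(h, P) = Add(Pow(h, 2), h) = Add(h, Pow(h, 2)))
d = 46 (d = Add(-4, Add(Mul(6, 10), -10)) = Add(-4, Add(60, -10)) = Add(-4, 50) = 46)
p = Rational(23, 10) (p = Mul(46, Pow(Mul(-5, Add(1, -5)), -1)) = Mul(46, Pow(Mul(-5, -4), -1)) = Mul(46, Pow(20, -1)) = Mul(46, Rational(1, 20)) = Rational(23, 10) ≈ 2.3000)
Mul(A, Add(p, Add(-58, 67))) = Mul(13, Add(Rational(23, 10), Add(-58, 67))) = Mul(13, Add(Rational(23, 10), 9)) = Mul(13, Rational(113, 10)) = Rational(1469, 10)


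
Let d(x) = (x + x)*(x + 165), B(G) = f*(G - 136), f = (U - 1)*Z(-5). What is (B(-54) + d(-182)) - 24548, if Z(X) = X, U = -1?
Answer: -20260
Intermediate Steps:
f = 10 (f = (-1 - 1)*(-5) = -2*(-5) = 10)
B(G) = -1360 + 10*G (B(G) = 10*(G - 136) = 10*(-136 + G) = -1360 + 10*G)
d(x) = 2*x*(165 + x) (d(x) = (2*x)*(165 + x) = 2*x*(165 + x))
(B(-54) + d(-182)) - 24548 = ((-1360 + 10*(-54)) + 2*(-182)*(165 - 182)) - 24548 = ((-1360 - 540) + 2*(-182)*(-17)) - 24548 = (-1900 + 6188) - 24548 = 4288 - 24548 = -20260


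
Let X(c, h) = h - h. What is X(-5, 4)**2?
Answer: 0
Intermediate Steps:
X(c, h) = 0
X(-5, 4)**2 = 0**2 = 0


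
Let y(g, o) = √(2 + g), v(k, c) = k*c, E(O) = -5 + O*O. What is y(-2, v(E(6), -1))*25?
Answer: 0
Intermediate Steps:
E(O) = -5 + O²
v(k, c) = c*k
y(-2, v(E(6), -1))*25 = √(2 - 2)*25 = √0*25 = 0*25 = 0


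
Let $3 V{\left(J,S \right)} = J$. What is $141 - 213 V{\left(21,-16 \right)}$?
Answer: $-1350$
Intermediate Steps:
$V{\left(J,S \right)} = \frac{J}{3}$
$141 - 213 V{\left(21,-16 \right)} = 141 - 213 \cdot \frac{1}{3} \cdot 21 = 141 - 1491 = -1350$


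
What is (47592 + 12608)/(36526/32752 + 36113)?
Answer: 140833600/84486393 ≈ 1.6669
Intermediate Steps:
(47592 + 12608)/(36526/32752 + 36113) = 60200/(36526*(1/32752) + 36113) = 60200/(18263/16376 + 36113) = 60200/(591404751/16376) = 60200*(16376/591404751) = 140833600/84486393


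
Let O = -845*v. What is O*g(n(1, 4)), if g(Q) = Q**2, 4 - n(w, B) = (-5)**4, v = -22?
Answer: 7169066190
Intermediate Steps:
n(w, B) = -621 (n(w, B) = 4 - 1*(-5)**4 = 4 - 1*625 = 4 - 625 = -621)
O = 18590 (O = -845*(-22) = 18590)
O*g(n(1, 4)) = 18590*(-621)**2 = 18590*385641 = 7169066190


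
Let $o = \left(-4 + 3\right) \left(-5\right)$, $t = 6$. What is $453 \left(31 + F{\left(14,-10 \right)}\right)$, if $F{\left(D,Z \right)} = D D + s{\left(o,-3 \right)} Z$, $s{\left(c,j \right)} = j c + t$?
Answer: $143601$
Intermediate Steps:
$o = 5$ ($o = \left(-1\right) \left(-5\right) = 5$)
$s{\left(c,j \right)} = 6 + c j$ ($s{\left(c,j \right)} = j c + 6 = c j + 6 = 6 + c j$)
$F{\left(D,Z \right)} = D^{2} - 9 Z$ ($F{\left(D,Z \right)} = D D + \left(6 + 5 \left(-3\right)\right) Z = D^{2} + \left(6 - 15\right) Z = D^{2} - 9 Z$)
$453 \left(31 + F{\left(14,-10 \right)}\right) = 453 \left(31 - \left(-90 - 14^{2}\right)\right) = 453 \left(31 + \left(196 + 90\right)\right) = 453 \left(31 + 286\right) = 453 \cdot 317 = 143601$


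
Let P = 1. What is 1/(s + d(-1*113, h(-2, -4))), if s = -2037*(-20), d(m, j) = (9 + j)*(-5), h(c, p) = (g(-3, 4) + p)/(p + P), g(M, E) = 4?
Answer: 1/40695 ≈ 2.4573e-5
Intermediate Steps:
h(c, p) = (4 + p)/(1 + p) (h(c, p) = (4 + p)/(p + 1) = (4 + p)/(1 + p))
d(m, j) = -45 - 5*j
s = 40740
1/(s + d(-1*113, h(-2, -4))) = 1/(40740 + (-45 - 5*(4 - 4)/(1 - 4))) = 1/(40740 + (-45 - 5*0/(-3))) = 1/(40740 + (-45 - (-5)*0/3)) = 1/(40740 + (-45 - 5*0)) = 1/(40740 + (-45 + 0)) = 1/(40740 - 45) = 1/40695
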